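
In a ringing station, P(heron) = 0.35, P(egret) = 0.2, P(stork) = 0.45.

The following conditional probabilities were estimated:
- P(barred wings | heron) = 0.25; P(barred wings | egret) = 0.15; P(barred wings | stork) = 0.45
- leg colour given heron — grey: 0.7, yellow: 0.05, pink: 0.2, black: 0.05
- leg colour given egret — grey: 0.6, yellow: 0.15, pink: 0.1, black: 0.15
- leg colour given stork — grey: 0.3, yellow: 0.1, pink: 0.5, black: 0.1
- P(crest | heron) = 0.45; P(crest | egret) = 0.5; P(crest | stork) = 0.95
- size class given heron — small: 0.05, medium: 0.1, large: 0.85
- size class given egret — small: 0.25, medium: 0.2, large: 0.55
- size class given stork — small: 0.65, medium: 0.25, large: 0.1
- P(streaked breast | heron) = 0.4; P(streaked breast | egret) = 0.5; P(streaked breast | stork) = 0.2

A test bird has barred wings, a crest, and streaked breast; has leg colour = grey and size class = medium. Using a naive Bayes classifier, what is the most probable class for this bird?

stork

heron: 0.35 × 0.25 × 0.7 × 0.45 × 0.1 × 0.4 = 0.0011025
egret: 0.2 × 0.15 × 0.6 × 0.5 × 0.2 × 0.5 = 0.0009
stork: 0.45 × 0.45 × 0.3 × 0.95 × 0.25 × 0.2 = 0.002885625
Highest score → stork.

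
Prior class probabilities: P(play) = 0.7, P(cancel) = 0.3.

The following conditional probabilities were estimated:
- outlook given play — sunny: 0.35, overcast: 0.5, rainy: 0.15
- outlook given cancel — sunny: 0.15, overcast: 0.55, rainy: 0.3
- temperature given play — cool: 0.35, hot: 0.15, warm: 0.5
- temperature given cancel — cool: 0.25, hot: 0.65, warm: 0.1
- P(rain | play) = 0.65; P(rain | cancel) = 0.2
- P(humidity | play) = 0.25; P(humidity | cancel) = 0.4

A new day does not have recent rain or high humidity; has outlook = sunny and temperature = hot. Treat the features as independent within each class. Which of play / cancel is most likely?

cancel

play: 0.7 × 0.35 × 0.15 × (1−0.65) × (1−0.25) = 0.009646875
cancel: 0.3 × 0.15 × 0.65 × (1−0.2) × (1−0.4) = 0.01404
Highest score → cancel.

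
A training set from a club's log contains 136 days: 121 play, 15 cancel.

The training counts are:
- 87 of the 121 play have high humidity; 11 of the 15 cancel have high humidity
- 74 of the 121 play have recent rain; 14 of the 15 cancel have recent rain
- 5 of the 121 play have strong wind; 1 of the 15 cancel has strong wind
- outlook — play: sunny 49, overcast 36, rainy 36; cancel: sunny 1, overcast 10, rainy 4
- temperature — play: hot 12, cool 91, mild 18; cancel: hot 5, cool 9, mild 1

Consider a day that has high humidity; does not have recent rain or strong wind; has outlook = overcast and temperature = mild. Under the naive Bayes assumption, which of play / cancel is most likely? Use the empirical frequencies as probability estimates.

play

play: (121/136) × (87/121) × (47/121) × (116/121) × (36/121) × (18/121) ≈ 0.0105431
cancel: (15/136) × (11/15) × (1/15) × (14/15) × (10/15) × (1/15) ≈ 0.000223675
Highest score → play.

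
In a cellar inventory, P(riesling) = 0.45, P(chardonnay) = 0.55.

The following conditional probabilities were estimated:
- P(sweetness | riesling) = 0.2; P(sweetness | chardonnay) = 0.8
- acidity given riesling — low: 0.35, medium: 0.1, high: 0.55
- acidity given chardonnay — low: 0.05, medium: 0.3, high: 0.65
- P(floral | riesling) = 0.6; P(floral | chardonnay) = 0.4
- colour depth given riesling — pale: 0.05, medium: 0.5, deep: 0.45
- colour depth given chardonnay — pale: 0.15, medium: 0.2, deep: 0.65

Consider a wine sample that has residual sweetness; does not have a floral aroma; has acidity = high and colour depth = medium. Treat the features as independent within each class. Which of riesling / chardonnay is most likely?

riesling: 0.45 × 0.2 × 0.55 × (1−0.6) × 0.5 = 0.0099
chardonnay: 0.55 × 0.8 × 0.65 × (1−0.4) × 0.2 = 0.03432
Highest score → chardonnay.

chardonnay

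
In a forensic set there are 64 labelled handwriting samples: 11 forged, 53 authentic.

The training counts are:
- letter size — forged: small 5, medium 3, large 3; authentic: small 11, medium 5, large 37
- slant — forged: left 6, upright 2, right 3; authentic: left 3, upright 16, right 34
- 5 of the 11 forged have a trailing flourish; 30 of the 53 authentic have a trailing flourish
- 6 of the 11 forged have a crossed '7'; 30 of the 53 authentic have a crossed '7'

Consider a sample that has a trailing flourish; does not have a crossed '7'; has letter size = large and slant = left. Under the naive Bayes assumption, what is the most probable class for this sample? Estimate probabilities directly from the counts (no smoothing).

forged: (11/64) × (3/11) × (6/11) × (5/11) × (5/11) ≈ 0.00528268
authentic: (53/64) × (37/53) × (3/53) × (30/53) × (23/53) ≈ 0.00803831
Highest score → authentic.

authentic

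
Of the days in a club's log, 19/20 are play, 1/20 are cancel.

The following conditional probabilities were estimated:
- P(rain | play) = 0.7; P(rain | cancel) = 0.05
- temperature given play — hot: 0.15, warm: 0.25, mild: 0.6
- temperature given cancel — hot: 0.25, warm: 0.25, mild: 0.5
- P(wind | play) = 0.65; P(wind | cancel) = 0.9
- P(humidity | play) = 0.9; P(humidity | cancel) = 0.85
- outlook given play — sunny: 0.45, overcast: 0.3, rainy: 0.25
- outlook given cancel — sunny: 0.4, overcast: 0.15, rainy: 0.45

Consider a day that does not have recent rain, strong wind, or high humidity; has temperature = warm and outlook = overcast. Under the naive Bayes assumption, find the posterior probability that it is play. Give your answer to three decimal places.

0.966

play: 0.95 × (1−0.7) × 0.25 × (1−0.65) × (1−0.9) × 0.3 = 0.000748125
cancel: 0.05 × (1−0.05) × 0.25 × (1−0.9) × (1−0.85) × 0.15 = 0.00002671875
P(play | x) = 0.000748125 / 0.00077484375 ≈ 0.966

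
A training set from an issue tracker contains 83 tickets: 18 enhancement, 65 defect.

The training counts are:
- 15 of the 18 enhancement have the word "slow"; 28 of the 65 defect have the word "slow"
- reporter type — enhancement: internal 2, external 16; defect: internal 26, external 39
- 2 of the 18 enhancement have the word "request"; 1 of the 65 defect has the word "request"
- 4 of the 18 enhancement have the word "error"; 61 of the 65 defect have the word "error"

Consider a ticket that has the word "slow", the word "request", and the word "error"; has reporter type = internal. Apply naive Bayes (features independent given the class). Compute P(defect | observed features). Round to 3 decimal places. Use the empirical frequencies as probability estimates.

enhancement: (18/83) × (15/18) × (2/18) × (2/18) × (4/18) ≈ 0.00049581
defect: (65/83) × (28/65) × (26/65) × (1/65) × (61/65) ≈ 0.00194824
P(defect | x) = 0.00194824 / 0.00244405 ≈ 0.797

0.797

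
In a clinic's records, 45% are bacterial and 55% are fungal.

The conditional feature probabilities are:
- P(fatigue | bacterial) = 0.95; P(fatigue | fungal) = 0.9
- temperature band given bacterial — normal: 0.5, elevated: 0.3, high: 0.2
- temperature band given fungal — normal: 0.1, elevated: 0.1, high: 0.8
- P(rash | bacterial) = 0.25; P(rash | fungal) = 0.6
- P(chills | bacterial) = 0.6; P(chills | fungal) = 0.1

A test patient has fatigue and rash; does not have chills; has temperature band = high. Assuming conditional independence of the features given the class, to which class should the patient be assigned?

bacterial: 0.45 × 0.95 × 0.2 × 0.25 × (1−0.6) = 0.00855
fungal: 0.55 × 0.9 × 0.8 × 0.6 × (1−0.1) = 0.21384
Highest score → fungal.

fungal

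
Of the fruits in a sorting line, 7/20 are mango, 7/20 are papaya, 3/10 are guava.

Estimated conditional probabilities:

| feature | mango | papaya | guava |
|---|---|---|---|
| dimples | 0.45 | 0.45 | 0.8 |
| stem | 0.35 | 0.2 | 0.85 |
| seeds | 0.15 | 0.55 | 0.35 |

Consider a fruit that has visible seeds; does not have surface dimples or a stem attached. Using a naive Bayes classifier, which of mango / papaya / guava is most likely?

papaya

mango: 0.35 × (1−0.45) × (1−0.35) × 0.15 = 0.01876875
papaya: 0.35 × (1−0.45) × (1−0.2) × 0.55 = 0.0847
guava: 0.3 × (1−0.8) × (1−0.85) × 0.35 = 0.00315
Highest score → papaya.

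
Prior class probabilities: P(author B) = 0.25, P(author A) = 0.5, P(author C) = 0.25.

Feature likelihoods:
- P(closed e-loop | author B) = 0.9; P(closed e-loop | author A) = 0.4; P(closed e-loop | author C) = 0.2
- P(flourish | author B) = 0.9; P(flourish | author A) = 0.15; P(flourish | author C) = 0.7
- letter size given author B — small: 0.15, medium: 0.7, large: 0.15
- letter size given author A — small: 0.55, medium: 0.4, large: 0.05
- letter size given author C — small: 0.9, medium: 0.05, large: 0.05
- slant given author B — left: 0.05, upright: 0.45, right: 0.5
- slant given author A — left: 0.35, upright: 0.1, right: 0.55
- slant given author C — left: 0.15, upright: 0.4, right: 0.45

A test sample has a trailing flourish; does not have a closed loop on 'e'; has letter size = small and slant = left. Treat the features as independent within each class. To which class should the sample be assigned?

author C

author B: 0.25 × (1−0.9) × 0.9 × 0.15 × 0.05 = 0.00016875
author A: 0.5 × (1−0.4) × 0.15 × 0.55 × 0.35 = 0.0086625
author C: 0.25 × (1−0.2) × 0.7 × 0.9 × 0.15 = 0.0189
Highest score → author C.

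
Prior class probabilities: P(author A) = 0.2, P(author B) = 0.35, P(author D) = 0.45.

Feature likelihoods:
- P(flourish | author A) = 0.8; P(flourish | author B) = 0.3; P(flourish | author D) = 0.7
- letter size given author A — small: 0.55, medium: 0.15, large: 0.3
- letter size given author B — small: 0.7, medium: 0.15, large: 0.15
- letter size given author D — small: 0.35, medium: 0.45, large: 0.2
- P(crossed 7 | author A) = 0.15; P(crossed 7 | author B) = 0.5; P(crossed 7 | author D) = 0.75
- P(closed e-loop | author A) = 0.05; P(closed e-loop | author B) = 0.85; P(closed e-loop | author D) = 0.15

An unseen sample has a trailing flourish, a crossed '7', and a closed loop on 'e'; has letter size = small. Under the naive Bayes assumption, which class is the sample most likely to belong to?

author B

author A: 0.2 × 0.8 × 0.55 × 0.15 × 0.05 = 0.00066
author B: 0.35 × 0.3 × 0.7 × 0.5 × 0.85 = 0.0312375
author D: 0.45 × 0.7 × 0.35 × 0.75 × 0.15 = 0.012403125
Highest score → author B.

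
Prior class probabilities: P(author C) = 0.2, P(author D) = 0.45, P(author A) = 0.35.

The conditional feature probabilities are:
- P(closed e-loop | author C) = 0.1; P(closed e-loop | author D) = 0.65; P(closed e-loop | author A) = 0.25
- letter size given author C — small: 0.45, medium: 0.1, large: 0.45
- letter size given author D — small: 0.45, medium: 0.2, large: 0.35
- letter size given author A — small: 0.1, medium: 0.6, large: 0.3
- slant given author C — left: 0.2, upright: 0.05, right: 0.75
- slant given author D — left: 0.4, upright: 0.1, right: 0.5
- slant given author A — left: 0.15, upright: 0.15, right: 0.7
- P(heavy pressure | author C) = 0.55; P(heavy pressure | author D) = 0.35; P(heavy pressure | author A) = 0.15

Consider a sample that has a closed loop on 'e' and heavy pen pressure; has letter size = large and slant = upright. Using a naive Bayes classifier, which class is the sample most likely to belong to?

author C: 0.2 × 0.1 × 0.45 × 0.05 × 0.55 = 0.0002475
author D: 0.45 × 0.65 × 0.35 × 0.1 × 0.35 = 0.003583125
author A: 0.35 × 0.25 × 0.3 × 0.15 × 0.15 = 0.000590625
Highest score → author D.

author D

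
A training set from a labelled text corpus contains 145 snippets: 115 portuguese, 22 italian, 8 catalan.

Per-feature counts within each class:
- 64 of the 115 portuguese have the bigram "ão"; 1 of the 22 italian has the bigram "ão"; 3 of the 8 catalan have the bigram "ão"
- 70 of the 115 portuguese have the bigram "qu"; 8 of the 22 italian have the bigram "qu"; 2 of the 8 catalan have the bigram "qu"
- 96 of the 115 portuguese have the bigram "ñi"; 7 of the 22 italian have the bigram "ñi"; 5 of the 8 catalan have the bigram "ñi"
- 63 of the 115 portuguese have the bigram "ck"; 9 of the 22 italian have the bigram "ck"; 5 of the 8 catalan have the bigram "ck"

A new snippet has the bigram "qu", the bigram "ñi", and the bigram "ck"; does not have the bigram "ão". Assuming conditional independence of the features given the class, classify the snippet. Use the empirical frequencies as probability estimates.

portuguese: (115/145) × (51/115) × (70/115) × (96/115) × (63/115) ≈ 0.0979081
italian: (22/145) × (21/22) × (8/22) × (7/22) × (9/22) ≈ 0.0068551
catalan: (8/145) × (5/8) × (2/8) × (5/8) × (5/8) ≈ 0.00336746
Highest score → portuguese.

portuguese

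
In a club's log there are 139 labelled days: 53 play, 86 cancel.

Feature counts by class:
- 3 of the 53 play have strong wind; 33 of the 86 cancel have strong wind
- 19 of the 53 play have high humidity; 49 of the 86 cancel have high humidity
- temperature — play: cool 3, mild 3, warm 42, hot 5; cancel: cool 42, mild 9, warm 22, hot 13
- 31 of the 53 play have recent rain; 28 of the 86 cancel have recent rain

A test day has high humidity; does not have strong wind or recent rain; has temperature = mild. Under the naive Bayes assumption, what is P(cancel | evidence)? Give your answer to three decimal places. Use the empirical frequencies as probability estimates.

play: (53/139) × (50/53) × (19/53) × (3/53) × (22/53) ≈ 0.00302988
cancel: (86/139) × (53/86) × (49/86) × (9/86) × (58/86) ≈ 0.0153332
P(cancel | x) = 0.0153332 / 0.01836308 ≈ 0.835

0.835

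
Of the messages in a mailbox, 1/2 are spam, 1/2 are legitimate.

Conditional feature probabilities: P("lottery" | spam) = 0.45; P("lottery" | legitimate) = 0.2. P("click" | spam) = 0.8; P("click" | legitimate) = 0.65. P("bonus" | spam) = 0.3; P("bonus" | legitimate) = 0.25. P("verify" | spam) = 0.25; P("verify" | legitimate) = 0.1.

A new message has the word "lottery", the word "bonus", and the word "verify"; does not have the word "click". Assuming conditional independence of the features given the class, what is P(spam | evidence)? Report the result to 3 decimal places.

0.794

spam: 0.5 × 0.45 × (1−0.8) × 0.3 × 0.25 = 0.003375
legitimate: 0.5 × 0.2 × (1−0.65) × 0.25 × 0.1 = 0.000875
P(spam | x) = 0.003375 / 0.00425 ≈ 0.794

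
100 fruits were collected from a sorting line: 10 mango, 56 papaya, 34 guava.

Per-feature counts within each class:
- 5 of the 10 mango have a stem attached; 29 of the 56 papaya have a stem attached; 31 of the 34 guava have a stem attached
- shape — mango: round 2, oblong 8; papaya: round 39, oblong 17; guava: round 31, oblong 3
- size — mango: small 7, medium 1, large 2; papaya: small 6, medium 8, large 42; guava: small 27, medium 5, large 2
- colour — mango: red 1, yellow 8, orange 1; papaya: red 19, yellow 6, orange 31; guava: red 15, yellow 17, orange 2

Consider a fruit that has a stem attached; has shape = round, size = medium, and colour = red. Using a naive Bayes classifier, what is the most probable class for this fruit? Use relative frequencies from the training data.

guava

mango: (10/100) × (5/10) × (2/10) × (1/10) × (1/10) = 0.0001
papaya: (56/100) × (29/56) × (39/56) × (8/56) × (19/56) ≈ 0.00978909
guava: (34/100) × (31/34) × (31/34) × (5/34) × (15/34) ≈ 0.0183378
Highest score → guava.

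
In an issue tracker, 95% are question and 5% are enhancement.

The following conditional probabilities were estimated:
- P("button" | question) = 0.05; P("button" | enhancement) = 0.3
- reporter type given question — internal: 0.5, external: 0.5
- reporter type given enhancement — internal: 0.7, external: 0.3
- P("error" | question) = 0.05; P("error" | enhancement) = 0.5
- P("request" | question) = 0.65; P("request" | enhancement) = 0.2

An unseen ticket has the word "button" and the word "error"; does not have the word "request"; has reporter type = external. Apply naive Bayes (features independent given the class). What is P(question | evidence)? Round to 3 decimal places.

question: 0.95 × 0.05 × 0.5 × 0.05 × (1−0.65) = 0.000415625
enhancement: 0.05 × 0.3 × 0.3 × 0.5 × (1−0.2) = 0.0018
P(question | x) = 0.000415625 / 0.002215625 ≈ 0.188

0.188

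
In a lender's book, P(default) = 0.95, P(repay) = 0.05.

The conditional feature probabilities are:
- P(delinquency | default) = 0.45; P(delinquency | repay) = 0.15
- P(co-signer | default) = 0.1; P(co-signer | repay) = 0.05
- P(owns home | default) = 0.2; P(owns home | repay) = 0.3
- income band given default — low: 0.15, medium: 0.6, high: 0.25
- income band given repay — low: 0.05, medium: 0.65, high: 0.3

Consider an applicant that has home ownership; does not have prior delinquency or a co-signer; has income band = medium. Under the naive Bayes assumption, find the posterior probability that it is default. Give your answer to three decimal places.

0.878

default: 0.95 × (1−0.45) × (1−0.1) × 0.2 × 0.6 = 0.05643
repay: 0.05 × (1−0.15) × (1−0.05) × 0.3 × 0.65 = 0.007873125
P(default | x) = 0.05643 / 0.064303125 ≈ 0.878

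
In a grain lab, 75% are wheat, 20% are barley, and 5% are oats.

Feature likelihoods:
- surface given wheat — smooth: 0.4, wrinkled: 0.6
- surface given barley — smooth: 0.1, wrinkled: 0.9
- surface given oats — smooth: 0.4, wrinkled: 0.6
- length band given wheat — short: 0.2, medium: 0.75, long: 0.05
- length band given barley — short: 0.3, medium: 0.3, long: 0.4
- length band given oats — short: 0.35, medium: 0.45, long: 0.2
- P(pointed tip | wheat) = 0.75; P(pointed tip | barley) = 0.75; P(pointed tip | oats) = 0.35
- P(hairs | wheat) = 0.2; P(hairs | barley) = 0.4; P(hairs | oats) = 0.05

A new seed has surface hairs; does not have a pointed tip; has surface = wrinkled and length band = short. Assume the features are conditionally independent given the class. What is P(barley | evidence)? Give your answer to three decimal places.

wheat: 0.75 × 0.6 × 0.2 × (1−0.75) × 0.2 = 0.0045
barley: 0.2 × 0.9 × 0.3 × (1−0.75) × 0.4 = 0.0054
oats: 0.05 × 0.6 × 0.35 × (1−0.35) × 0.05 = 0.00034125
P(barley | x) = 0.0054 / 0.01024125 ≈ 0.527

0.527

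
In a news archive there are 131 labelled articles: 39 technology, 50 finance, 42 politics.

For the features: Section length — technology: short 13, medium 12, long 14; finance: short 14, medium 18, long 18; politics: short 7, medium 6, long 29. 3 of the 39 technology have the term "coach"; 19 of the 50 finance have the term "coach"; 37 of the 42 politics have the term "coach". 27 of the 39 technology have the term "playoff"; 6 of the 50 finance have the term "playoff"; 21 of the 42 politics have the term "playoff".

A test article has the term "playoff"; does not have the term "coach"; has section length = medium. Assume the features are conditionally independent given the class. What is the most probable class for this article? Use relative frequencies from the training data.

technology: (39/131) × (12/39) × (36/39) × (27/39) ≈ 0.0585392
finance: (50/131) × (18/50) × (31/50) × (6/50) ≈ 0.0102229
politics: (42/131) × (6/42) × (5/42) × (21/42) ≈ 0.00272628
Highest score → technology.

technology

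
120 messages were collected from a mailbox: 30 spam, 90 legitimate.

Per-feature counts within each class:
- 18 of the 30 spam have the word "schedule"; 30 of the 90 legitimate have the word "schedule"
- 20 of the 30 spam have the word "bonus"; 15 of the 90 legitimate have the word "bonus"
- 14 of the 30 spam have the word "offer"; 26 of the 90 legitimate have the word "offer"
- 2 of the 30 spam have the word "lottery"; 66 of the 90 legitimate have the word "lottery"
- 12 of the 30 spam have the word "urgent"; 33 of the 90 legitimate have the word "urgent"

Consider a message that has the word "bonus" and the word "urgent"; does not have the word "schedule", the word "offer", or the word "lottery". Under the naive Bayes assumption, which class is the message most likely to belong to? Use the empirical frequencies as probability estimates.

spam

spam: (30/120) × (12/30) × (20/30) × (16/30) × (28/30) × (12/30) ≈ 0.0132741
legitimate: (90/120) × (60/90) × (15/90) × (64/90) × (24/90) × (33/90) ≈ 0.00579424
Highest score → spam.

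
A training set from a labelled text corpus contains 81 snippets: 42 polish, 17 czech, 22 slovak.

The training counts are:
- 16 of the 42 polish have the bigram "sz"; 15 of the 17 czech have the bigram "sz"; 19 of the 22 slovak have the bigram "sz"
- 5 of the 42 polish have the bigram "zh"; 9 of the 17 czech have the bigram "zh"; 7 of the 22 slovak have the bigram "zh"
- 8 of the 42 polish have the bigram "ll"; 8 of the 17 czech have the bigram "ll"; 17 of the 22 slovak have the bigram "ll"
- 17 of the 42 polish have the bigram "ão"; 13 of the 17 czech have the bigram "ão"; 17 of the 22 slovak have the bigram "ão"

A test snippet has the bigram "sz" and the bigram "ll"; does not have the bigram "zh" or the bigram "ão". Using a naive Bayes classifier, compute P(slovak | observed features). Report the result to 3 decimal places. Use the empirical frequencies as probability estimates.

polish: (42/81) × (16/42) × (37/42) × (8/42) × (25/42) ≈ 0.0197296
czech: (17/81) × (15/17) × (8/17) × (8/17) × (4/17) ≈ 0.00964938
slovak: (22/81) × (19/22) × (15/22) × (17/22) × (5/22) ≈ 0.0280873
P(slovak | x) = 0.0280873 / 0.05746628 ≈ 0.489

0.489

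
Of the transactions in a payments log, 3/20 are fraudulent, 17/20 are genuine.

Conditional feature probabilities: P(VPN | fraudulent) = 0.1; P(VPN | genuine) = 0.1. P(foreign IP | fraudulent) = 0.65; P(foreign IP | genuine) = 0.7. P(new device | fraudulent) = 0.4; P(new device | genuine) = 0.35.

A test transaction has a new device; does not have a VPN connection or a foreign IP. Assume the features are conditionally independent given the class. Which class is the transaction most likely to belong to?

fraudulent: 0.15 × (1−0.1) × (1−0.65) × 0.4 = 0.0189
genuine: 0.85 × (1−0.1) × (1−0.7) × 0.35 = 0.080325
Highest score → genuine.

genuine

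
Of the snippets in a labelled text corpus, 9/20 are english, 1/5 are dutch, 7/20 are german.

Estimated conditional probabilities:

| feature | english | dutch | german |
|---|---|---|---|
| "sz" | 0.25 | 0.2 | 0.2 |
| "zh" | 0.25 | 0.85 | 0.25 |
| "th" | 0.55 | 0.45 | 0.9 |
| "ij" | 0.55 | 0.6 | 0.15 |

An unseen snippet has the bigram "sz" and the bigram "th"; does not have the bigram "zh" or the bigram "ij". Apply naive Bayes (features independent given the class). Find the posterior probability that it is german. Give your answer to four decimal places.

english: 0.45 × 0.25 × (1−0.25) × 0.55 × (1−0.55) = 0.0208828125
dutch: 0.2 × 0.2 × (1−0.85) × 0.45 × (1−0.6) = 0.00108
german: 0.35 × 0.2 × (1−0.25) × 0.9 × (1−0.15) = 0.0401625
P(german | x) = 0.0401625 / 0.0621253125 ≈ 0.6465

0.6465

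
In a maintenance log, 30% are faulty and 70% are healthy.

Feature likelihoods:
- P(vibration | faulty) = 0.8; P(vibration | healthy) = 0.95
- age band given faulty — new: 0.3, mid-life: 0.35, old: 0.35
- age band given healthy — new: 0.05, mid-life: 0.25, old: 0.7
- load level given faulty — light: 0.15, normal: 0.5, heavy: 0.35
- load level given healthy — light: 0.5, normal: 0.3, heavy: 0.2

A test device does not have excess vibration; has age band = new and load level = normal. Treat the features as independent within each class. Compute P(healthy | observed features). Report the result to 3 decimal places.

faulty: 0.3 × (1−0.8) × 0.3 × 0.5 = 0.009
healthy: 0.7 × (1−0.95) × 0.05 × 0.3 = 0.000525
P(healthy | x) = 0.000525 / 0.009525 ≈ 0.055

0.055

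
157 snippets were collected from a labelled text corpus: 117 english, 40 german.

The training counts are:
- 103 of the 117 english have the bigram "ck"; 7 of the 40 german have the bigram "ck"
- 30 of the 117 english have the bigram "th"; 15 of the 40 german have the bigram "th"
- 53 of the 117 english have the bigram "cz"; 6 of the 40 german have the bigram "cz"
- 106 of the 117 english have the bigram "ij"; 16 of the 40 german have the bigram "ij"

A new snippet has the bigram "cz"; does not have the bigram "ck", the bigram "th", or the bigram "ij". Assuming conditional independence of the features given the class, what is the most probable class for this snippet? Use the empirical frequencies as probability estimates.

german

english: (117/157) × (14/117) × (87/117) × (53/117) × (11/117) ≈ 0.00282396
german: (40/157) × (33/40) × (25/40) × (6/40) × (24/40) ≈ 0.0118232
Highest score → german.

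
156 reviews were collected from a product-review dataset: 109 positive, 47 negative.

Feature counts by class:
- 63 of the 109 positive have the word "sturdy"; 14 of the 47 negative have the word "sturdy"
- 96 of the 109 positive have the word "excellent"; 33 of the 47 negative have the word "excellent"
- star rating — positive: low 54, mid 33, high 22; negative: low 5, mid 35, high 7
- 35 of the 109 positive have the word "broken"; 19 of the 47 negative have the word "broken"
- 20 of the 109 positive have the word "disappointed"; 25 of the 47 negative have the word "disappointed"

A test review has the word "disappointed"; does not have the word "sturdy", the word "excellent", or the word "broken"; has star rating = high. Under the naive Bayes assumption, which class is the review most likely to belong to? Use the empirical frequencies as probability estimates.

negative

positive: (109/156) × (46/109) × (13/109) × (22/109) × (74/109) × (20/109) ≈ 0.000884209
negative: (47/156) × (33/47) × (14/47) × (7/47) × (28/47) × (25/47) ≈ 0.00297387
Highest score → negative.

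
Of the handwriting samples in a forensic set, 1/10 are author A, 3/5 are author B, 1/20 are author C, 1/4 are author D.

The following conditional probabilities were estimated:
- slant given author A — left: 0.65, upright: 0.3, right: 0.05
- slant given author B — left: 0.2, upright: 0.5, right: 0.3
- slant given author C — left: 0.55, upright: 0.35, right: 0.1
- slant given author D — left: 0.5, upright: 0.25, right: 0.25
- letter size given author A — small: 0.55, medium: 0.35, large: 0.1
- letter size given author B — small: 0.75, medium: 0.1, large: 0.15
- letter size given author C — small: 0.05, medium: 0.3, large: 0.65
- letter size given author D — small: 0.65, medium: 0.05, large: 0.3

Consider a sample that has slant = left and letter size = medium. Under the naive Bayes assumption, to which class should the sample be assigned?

author A: 0.1 × 0.65 × 0.35 = 0.02275
author B: 0.6 × 0.2 × 0.1 = 0.012
author C: 0.05 × 0.55 × 0.3 = 0.00825
author D: 0.25 × 0.5 × 0.05 = 0.00625
Highest score → author A.

author A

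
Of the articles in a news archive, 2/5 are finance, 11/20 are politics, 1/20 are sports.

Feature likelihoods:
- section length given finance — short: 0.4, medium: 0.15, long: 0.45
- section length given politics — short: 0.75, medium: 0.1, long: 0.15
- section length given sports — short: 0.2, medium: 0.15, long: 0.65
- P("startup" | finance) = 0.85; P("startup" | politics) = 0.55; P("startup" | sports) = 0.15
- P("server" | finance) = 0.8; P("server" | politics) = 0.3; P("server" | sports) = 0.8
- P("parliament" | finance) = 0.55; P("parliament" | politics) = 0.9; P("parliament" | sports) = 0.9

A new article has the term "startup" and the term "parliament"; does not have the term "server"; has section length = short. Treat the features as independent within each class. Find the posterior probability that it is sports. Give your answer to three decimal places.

finance: 0.4 × 0.4 × 0.85 × (1−0.8) × 0.55 = 0.01496
politics: 0.55 × 0.75 × 0.55 × (1−0.3) × 0.9 = 0.14293125
sports: 0.05 × 0.2 × 0.15 × (1−0.8) × 0.9 = 0.00027
P(sports | x) = 0.00027 / 0.15816125 ≈ 0.002

0.002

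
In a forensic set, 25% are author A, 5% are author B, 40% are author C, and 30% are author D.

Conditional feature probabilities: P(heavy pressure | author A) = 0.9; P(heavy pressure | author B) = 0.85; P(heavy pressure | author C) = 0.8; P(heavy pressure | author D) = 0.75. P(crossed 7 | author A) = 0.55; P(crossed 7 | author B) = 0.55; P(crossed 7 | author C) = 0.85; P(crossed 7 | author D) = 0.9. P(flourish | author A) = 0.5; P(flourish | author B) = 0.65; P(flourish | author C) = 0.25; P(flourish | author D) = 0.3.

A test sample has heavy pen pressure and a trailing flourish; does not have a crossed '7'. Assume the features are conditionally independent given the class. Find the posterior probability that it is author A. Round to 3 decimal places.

0.619

author A: 0.25 × 0.9 × (1−0.55) × 0.5 = 0.050625
author B: 0.05 × 0.85 × (1−0.55) × 0.65 = 0.01243125
author C: 0.4 × 0.8 × (1−0.85) × 0.25 = 0.012
author D: 0.3 × 0.75 × (1−0.9) × 0.3 = 0.00675
P(author A | x) = 0.050625 / 0.08180625 ≈ 0.619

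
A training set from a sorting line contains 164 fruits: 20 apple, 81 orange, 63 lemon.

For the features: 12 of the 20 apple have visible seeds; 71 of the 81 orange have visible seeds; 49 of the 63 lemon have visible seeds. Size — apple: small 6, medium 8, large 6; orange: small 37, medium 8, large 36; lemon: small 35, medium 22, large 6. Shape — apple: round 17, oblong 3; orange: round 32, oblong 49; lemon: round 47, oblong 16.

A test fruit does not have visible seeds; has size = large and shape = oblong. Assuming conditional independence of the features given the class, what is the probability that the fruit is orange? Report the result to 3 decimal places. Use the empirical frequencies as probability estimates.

0.794

apple: (20/164) × (8/20) × (6/20) × (3/20) ≈ 0.00219512
orange: (81/164) × (10/81) × (36/81) × (49/81) ≈ 0.016394
lemon: (63/164) × (14/63) × (6/63) × (16/63) ≈ 0.00206478
P(orange | x) = 0.016394 / 0.0206539 ≈ 0.794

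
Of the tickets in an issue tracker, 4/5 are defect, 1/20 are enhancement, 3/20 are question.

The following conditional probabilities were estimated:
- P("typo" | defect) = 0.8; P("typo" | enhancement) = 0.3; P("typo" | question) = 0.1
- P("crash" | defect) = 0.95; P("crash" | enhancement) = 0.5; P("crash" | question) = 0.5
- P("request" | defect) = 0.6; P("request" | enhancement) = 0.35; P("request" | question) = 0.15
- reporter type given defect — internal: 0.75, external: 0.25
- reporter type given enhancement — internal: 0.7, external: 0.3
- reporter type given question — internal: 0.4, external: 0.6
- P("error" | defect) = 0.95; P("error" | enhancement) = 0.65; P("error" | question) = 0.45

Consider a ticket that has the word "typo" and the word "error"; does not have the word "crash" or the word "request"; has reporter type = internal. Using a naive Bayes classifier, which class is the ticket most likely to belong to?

defect

defect: 0.8 × 0.8 × (1−0.95) × (1−0.6) × 0.75 × 0.95 = 0.00912
enhancement: 0.05 × 0.3 × (1−0.5) × (1−0.35) × 0.7 × 0.65 = 0.002218125
question: 0.15 × 0.1 × (1−0.5) × (1−0.15) × 0.4 × 0.45 = 0.0011475
Highest score → defect.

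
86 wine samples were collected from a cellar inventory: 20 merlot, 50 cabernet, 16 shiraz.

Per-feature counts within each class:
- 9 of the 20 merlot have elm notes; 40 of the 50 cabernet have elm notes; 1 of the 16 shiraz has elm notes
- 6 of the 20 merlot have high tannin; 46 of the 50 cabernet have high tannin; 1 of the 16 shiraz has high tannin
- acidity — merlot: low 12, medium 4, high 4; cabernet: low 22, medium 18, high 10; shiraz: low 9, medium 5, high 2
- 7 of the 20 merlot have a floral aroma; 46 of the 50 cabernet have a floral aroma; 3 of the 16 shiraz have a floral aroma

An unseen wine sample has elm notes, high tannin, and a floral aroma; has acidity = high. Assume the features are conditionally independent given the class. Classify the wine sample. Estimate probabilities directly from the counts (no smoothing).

merlot: (20/86) × (9/20) × (6/20) × (4/20) × (7/20) ≈ 0.00219767
cabernet: (50/86) × (40/50) × (46/50) × (10/50) × (46/50) ≈ 0.0787349
shiraz: (16/86) × (1/16) × (1/16) × (2/16) × (3/16) ≈ 0.0000170331
Highest score → cabernet.

cabernet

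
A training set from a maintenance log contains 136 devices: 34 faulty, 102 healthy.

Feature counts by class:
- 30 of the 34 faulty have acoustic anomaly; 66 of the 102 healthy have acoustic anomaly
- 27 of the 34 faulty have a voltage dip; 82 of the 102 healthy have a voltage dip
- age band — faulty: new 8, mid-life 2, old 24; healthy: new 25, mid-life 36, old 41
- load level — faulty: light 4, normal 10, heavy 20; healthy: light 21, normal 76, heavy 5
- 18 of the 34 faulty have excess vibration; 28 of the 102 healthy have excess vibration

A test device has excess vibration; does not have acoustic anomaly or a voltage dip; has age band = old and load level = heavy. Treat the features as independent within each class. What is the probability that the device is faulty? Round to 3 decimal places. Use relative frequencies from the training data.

faulty: (34/136) × (4/34) × (7/34) × (24/34) × (20/34) × (18/34) ≈ 0.00133112
healthy: (102/136) × (36/102) × (20/102) × (41/102) × (5/102) × (28/102) ≈ 0.00028074
P(faulty | x) = 0.00133112 / 0.00161186 ≈ 0.826

0.826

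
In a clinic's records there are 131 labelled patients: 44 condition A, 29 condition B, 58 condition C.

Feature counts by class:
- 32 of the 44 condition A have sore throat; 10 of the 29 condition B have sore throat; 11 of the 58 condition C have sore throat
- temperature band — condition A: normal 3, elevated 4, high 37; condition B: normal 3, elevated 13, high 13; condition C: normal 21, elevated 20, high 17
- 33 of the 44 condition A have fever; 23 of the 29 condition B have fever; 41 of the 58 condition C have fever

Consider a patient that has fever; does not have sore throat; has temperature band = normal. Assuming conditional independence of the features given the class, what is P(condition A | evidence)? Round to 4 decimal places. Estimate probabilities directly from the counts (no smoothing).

condition A: (44/131) × (12/44) × (3/44) × (33/44) ≈ 0.00468425
condition B: (29/131) × (19/29) × (3/29) × (23/29) ≈ 0.0118997
condition C: (58/131) × (47/58) × (21/58) × (41/58) ≈ 0.0918277
P(condition A | x) = 0.00468425 / 0.10841165 ≈ 0.0432

0.0432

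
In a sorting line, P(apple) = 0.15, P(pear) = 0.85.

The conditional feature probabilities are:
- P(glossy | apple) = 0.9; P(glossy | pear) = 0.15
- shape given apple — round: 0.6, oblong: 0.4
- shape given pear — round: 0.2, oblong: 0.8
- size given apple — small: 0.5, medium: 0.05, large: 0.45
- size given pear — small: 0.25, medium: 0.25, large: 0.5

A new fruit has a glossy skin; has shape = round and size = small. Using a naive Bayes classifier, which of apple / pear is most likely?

apple

apple: 0.15 × 0.9 × 0.6 × 0.5 = 0.0405
pear: 0.85 × 0.15 × 0.2 × 0.25 = 0.006375
Highest score → apple.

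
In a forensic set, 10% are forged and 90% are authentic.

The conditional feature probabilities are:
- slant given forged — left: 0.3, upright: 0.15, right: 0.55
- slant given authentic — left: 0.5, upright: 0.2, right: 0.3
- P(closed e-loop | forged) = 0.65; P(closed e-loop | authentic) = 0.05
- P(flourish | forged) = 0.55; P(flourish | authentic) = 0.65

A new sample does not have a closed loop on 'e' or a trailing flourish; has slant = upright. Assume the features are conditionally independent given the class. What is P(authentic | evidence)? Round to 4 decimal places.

forged: 0.1 × 0.15 × (1−0.65) × (1−0.55) = 0.0023625
authentic: 0.9 × 0.2 × (1−0.05) × (1−0.65) = 0.05985
P(authentic | x) = 0.05985 / 0.0622125 ≈ 0.9620

0.9620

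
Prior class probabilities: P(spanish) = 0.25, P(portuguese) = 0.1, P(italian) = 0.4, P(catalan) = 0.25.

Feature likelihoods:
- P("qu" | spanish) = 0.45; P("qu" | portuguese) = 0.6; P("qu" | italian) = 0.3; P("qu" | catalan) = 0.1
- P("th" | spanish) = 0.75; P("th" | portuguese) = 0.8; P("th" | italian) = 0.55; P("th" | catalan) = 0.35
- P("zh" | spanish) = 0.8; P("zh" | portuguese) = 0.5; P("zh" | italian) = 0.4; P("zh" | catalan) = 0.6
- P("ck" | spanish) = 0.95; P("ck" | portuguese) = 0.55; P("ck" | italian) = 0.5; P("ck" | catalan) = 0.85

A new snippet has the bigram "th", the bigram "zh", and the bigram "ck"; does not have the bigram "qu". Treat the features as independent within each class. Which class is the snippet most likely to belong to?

spanish

spanish: 0.25 × (1−0.45) × 0.75 × 0.8 × 0.95 = 0.078375
portuguese: 0.1 × (1−0.6) × 0.8 × 0.5 × 0.55 = 0.0088
italian: 0.4 × (1−0.3) × 0.55 × 0.4 × 0.5 = 0.0308
catalan: 0.25 × (1−0.1) × 0.35 × 0.6 × 0.85 = 0.0401625
Highest score → spanish.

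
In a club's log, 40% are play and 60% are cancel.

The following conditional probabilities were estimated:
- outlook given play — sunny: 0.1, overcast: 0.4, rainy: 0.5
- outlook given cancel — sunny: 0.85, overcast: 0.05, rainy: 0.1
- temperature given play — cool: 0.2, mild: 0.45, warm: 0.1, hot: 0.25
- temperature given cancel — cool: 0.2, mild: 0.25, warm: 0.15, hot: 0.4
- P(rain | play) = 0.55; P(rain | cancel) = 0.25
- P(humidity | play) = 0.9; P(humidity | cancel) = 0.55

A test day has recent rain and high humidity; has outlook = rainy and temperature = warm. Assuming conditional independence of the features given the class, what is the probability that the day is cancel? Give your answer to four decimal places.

play: 0.4 × 0.5 × 0.1 × 0.55 × 0.9 = 0.0099
cancel: 0.6 × 0.1 × 0.15 × 0.25 × 0.55 = 0.0012375
P(cancel | x) = 0.0012375 / 0.0111375 ≈ 0.1111

0.1111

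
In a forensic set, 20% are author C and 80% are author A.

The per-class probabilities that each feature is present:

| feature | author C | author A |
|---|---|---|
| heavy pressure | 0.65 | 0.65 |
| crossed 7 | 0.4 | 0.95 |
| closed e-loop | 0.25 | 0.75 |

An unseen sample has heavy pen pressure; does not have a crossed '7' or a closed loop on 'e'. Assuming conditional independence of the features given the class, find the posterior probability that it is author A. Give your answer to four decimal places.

0.1000

author C: 0.2 × 0.65 × (1−0.4) × (1−0.25) = 0.0585
author A: 0.8 × 0.65 × (1−0.95) × (1−0.75) = 0.0065
P(author A | x) = 0.0065 / 0.065 ≈ 0.1000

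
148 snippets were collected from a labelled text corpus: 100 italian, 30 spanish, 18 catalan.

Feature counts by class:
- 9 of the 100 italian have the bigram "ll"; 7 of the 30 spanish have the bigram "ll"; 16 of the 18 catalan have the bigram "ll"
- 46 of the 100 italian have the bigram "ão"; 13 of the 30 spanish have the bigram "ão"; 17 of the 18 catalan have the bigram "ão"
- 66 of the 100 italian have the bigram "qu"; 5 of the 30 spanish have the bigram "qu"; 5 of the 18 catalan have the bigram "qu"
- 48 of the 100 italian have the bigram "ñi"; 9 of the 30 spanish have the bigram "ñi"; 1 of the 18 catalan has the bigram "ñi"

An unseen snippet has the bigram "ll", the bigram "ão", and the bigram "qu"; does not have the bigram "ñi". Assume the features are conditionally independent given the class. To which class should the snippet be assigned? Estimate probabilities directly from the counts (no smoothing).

italian: (100/148) × (9/100) × (46/100) × (66/100) × (52/100) ≈ 0.00960032
spanish: (30/148) × (7/30) × (13/30) × (5/30) × (21/30) ≈ 0.00239114
catalan: (18/148) × (16/18) × (17/18) × (5/18) × (17/18) ≈ 0.026786
Highest score → catalan.

catalan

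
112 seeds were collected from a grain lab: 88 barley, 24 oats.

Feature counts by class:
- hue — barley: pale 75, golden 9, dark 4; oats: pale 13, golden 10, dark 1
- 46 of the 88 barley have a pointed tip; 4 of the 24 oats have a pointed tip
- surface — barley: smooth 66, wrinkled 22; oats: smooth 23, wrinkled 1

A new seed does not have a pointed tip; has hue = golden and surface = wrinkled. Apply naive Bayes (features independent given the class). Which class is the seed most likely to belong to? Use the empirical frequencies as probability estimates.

barley

barley: (88/112) × (9/88) × (42/88) × (22/88) ≈ 0.00958807
oats: (24/112) × (10/24) × (20/24) × (1/24) ≈ 0.0031002
Highest score → barley.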